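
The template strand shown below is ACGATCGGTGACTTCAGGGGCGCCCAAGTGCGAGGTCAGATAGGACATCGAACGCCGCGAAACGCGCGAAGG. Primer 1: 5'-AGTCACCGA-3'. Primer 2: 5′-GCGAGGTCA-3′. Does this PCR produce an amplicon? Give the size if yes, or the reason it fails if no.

No product — the primers' 3' ends point away from each other.

Primer 1 (AGTCACCGA) has reverse complement TCGGTGACT, which matches the top strand at positions 5–13; primer 1 anneals to the top strand there with its 3' end pointing upstream toward position 5.
Primer 2 (GCGAGGTCA) matches the top strand directly at positions 30–38; it anneals to the bottom strand with its 3' end pointing downstream toward position 38.
The 3' ends diverge (primer 1 extends toward position 1, primer 2 toward position 72), so the primers never converge on a shared product.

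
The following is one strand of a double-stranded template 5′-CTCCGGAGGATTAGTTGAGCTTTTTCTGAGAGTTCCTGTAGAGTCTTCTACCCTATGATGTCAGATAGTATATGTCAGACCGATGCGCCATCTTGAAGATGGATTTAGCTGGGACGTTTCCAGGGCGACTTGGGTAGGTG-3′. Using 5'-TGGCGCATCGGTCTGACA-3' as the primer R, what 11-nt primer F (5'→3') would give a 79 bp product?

5'-TAGTTGAGCTT-3'

The reverse primer's reverse complement TGTCAGACCGATGCGCCA matches the template at positions 73–90, so the product ends at position 90.
A 79 bp product then starts at position 90 − 79 + 1 = 12.
The forward primer is identical to the top strand there: TAGTTGAGCTT.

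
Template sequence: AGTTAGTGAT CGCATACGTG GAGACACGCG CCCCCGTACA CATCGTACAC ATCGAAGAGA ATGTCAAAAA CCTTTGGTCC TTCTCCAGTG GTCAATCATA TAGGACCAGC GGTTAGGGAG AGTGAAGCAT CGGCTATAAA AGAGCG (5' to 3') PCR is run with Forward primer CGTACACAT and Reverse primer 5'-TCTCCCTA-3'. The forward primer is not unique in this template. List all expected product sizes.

The forward primer CGTACACAT matches the top strand at positions 35–43, 44–52.
The reverse primer's reverse complement is TAGGGAGA, matching at positions 114–121.
Each forward site pairs with the reverse site to give a product ending at position 121: sizes 87, 78 bp.

87 bp, 78 bp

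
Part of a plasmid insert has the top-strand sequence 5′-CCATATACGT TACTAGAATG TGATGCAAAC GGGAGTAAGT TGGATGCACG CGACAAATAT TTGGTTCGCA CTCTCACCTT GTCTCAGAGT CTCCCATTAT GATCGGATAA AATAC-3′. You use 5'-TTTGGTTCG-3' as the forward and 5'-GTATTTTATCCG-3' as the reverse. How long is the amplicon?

The forward primer matches the template at positions 60–68.
The reverse primer's reverse complement is CGGATAAAATAC, which matches the template at positions 104–115.
Amplicon spans positions 60–115: 56 bp.

56 bp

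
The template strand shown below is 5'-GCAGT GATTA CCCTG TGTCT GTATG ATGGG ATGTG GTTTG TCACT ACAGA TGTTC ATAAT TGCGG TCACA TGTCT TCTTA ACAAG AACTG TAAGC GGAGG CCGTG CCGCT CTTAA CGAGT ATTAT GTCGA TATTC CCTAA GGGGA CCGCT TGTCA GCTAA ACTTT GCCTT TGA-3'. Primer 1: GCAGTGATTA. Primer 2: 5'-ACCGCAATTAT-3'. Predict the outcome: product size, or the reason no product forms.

Yes — a 66 bp product.

Primer 1 (GCAGTGATTA) matches the top strand at positions 1–10; it acts as a forward primer.
Primer 2's reverse complement is ATAATTGCGGT, matching the top strand at positions 56–66; it acts as a reverse primer.
The 3' ends face each other across positions 1–66, giving a 66 bp product.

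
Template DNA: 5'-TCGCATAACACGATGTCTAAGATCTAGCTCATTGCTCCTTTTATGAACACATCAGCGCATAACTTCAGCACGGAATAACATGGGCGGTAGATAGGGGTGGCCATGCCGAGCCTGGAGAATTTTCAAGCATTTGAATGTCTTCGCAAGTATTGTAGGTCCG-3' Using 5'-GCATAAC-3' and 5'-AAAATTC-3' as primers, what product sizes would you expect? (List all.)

The forward primer GCATAAC matches the top strand at positions 3–9, 57–63.
The reverse primer's reverse complement is GAATTTT, matching at positions 117–123.
Each forward site pairs with the reverse site to give a product ending at position 123: sizes 121, 67 bp.

121 bp, 67 bp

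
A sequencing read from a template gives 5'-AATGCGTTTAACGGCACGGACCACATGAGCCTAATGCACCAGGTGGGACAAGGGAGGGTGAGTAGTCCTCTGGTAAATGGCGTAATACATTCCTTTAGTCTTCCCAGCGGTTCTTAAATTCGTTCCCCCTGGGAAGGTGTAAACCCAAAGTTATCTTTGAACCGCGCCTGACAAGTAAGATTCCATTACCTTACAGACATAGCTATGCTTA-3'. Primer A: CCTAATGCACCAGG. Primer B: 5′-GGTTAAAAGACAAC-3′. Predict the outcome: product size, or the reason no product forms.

Primer B (GGTTAAAAGACAAC) does not match the top strand, and its reverse complement GTTGTCTTTTAACC does not match either.
With no annealing site for primer B, no amplification occurs.

No product — primer B has no binding site in the template.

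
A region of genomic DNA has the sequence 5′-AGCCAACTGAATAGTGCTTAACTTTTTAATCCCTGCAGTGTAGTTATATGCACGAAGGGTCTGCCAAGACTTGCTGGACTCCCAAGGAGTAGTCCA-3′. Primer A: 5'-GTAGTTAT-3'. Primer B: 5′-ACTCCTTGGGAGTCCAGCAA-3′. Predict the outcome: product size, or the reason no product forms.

Yes — a 51 bp product.

Primer A (GTAGTTAT) matches the top strand at positions 40–47; it acts as a forward primer.
Primer B's reverse complement is TTGCTGGACTCCCAAGGAGT, matching the top strand at positions 71–90; it acts as a reverse primer.
The 3' ends face each other across positions 40–90, giving a 51 bp product.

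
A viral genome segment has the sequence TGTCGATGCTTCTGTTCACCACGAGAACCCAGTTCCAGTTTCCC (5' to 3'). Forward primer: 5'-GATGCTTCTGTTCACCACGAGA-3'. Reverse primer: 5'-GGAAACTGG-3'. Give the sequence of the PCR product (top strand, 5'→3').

5'-GATGCTTCTGTTCACCACGAGAACCCAGTTCCAGTTTCC-3'

The forward primer matches the template at positions 5–26.
Reverse complement of the reverse primer: CCAGTTTCC. This occurs on the top strand at positions 35–43.
The product is the template from position 5 through 43 (39 bp).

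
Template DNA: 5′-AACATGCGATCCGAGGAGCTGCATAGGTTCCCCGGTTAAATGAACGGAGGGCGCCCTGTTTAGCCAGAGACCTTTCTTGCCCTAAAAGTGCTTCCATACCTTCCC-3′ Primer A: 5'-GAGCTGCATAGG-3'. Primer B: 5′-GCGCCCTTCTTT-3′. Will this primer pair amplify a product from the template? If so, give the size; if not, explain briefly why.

Primer B (GCGCCCTTCTTT) does not match the top strand, and its reverse complement AAAGAAGGGCGC does not match either.
With no annealing site for primer B, no amplification occurs.

No product — primer B has no binding site in the template.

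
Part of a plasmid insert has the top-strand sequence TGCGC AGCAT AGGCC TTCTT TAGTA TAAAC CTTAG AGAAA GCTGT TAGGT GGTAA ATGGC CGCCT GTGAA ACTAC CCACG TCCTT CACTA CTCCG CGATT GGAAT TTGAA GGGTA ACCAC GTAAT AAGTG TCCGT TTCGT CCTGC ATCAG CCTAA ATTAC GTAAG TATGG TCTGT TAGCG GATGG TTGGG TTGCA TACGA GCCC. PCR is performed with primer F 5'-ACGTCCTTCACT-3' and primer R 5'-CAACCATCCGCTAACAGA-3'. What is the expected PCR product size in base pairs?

111 bp

The forward primer matches the template at positions 78–89.
The reverse primer's reverse complement is TCTGTTAGCGGATGGTTG, which matches the template at positions 171–188.
Product length = (reverse-primer end) − (forward-primer start) + 1 = 188 − 78 + 1 = 111 bp.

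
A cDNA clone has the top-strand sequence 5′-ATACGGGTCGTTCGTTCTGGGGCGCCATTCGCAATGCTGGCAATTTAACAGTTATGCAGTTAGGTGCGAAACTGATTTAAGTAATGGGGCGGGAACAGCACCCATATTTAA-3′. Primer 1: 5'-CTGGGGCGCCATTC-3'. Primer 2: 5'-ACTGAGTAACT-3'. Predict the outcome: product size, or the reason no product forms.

Primer 2 (ACTGAGTAACT) does not match the top strand, and its reverse complement AGTTACTCAGT does not match either.
With no annealing site for primer 2, no amplification occurs.

No product — primer 2 has no binding site in the template.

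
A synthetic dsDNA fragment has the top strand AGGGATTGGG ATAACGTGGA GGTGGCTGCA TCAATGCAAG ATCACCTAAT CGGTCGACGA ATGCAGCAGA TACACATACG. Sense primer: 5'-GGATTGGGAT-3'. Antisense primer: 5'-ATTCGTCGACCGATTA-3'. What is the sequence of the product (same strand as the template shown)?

5'-GGATTGGGATAACGTGGAGGTGGCTGCATCAATGCAAGATCACCTAATCGGTCGACGAAT-3'

Scanning the template, GGATTGGGAT occurs at positions 3–12; this primer anneals to the bottom strand there with its 3' end pointing downstream.
Reverse complement of the reverse primer: TAATCGGTCGACGAAT. This occurs on the top strand at positions 47–62.
The product is the template from position 3 through 62 (60 bp).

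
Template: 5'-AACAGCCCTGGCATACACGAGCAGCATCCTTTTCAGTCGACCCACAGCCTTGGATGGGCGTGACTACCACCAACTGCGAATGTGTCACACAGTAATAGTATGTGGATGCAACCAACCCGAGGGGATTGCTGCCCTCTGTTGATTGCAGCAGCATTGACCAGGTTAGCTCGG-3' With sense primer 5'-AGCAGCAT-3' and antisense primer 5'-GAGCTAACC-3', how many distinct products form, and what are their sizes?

The forward primer AGCAGCAT matches the top strand at positions 20–27, 147–154.
The reverse primer's reverse complement is GGTTAGCTC, matching at positions 161–169.
Each forward site pairs with the reverse site to give a product ending at position 169: sizes 150, 23 bp.

Two products: 150 bp, 23 bp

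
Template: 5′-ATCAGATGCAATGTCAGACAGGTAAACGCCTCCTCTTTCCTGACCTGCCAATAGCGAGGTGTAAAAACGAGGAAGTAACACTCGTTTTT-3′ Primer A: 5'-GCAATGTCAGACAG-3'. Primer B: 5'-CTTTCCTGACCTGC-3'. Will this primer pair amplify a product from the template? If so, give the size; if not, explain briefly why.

Primer A (GCAATGTCAGACAG) matches the top strand at positions 8–21 (3' end points downstream).
Primer B (CTTTCCTGACCTGC) also matches the top strand directly, at positions 35–48 — its reverse complement GCAGGTCAGGAAAG is not present.
Both primers anneal to the bottom strand with 3' ends pointing the same way, so neither can prime synthesis back toward the other.

No product — both primers anneal to the same strand and extend in the same direction.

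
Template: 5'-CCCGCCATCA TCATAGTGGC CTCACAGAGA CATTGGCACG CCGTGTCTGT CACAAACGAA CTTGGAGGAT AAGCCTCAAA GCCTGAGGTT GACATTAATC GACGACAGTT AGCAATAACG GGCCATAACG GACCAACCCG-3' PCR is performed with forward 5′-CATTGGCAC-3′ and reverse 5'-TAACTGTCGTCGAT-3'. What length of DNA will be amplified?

Scanning the template, CATTGGCAC occurs at positions 31–39; this primer anneals to the bottom strand there with its 3' end pointing downstream.
The reverse primer's reverse complement is ATCGACGACAGTTA, which matches the template at positions 98–111.
The product runs from position 31 to position 111, so its length is 111 − 31 + 1 = 81 bp.

81 bp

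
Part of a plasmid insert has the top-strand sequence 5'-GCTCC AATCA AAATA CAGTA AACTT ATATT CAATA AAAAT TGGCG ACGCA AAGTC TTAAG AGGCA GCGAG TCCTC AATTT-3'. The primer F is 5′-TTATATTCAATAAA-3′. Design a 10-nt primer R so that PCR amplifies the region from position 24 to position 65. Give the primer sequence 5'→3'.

5'-TGCCTCTTAA-3'

The product's 3' end on the top strand is position 65.
The reverse primer anneals to the top strand over positions 56–65, i.e. to TTAAGAGGCA.
Its sequence written 5'→3' is the reverse complement: TGCCTCTTAA.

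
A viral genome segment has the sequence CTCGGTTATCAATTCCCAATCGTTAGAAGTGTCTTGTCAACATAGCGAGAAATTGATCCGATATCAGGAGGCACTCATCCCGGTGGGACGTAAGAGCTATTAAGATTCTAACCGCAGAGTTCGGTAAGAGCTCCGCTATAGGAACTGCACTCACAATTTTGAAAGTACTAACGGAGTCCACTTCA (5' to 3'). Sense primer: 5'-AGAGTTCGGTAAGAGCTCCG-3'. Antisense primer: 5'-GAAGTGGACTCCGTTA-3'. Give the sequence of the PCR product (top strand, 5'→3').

5'-AGAGTTCGGTAAGAGCTCCGCTATAGGAACTGCACTCACAATTTTGAAAGTACTAACGGAGTCCACTTC-3'

The forward primer matches the template at positions 116–135.
The reverse primer's reverse complement is TAACGGAGTCCACTTC, which matches the template at positions 169–184.
The product is the template from position 116 through 184 (69 bp).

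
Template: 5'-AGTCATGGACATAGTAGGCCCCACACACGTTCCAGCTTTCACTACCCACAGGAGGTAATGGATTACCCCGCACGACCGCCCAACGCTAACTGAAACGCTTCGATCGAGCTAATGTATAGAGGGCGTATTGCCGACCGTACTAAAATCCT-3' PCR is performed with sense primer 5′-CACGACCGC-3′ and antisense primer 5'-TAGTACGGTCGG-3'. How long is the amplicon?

Forward primer CACGACCGC is found on the top strand at positions 71–79.
Reverse complement of the reverse primer: CCGACCGTACTA. This occurs on the top strand at positions 131–142.
Amplicon spans positions 71–142: 72 bp.

72 bp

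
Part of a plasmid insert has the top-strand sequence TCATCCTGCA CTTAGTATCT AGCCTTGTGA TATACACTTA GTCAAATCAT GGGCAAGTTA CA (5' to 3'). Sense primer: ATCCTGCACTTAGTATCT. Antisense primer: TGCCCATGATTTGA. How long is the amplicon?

53 bp

The forward primer matches the template at positions 3–20.
Reverse complement of the reverse primer: TCAAATCATGGGCA. This occurs on the top strand at positions 42–55.
Amplicon spans positions 3–55: 53 bp.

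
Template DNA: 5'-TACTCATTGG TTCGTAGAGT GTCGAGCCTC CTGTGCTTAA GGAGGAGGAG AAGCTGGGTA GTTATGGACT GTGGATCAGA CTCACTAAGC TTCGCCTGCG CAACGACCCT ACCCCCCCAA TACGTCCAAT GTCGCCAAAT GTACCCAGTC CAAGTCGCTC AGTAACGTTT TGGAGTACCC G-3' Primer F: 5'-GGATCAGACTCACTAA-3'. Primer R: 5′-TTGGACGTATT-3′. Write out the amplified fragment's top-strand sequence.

The forward primer matches the template at positions 73–88.
Taking the reverse complement of TTGGACGTATT gives AATACGTCCAA, found at positions 119–129 on the template; the primer anneals here to the top strand with its 3' end pointing upstream.
The product is the template from position 73 through 129 (57 bp).

5'-GGATCAGACTCACTAAGCTTCGCCTGCGCAACGACCCTACCCCCCCAATACGTCCAA-3'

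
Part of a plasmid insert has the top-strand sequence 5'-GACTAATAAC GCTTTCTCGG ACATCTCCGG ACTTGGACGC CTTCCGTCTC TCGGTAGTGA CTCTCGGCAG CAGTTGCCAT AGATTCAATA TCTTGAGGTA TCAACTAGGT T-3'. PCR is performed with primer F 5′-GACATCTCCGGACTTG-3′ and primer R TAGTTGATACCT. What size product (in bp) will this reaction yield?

Forward primer GACATCTCCGGACTTG is found on the top strand at positions 20–35.
Reverse complement of the reverse primer: AGGTATCAACTA. This occurs on the top strand at positions 96–107.
The product runs from position 20 to position 107, so its length is 107 − 20 + 1 = 88 bp.

88 bp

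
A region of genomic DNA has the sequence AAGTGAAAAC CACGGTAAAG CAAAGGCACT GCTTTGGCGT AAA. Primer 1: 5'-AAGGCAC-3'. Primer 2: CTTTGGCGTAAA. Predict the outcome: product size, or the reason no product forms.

No product — both primers anneal to the same strand and extend in the same direction.

Primer 1 (AAGGCAC) matches the top strand at positions 23–29 (3' end points downstream).
Primer 2 (CTTTGGCGTAAA) also matches the top strand directly, at positions 32–43 — its reverse complement TTTACGCCAAAG is not present.
Both primers anneal to the bottom strand with 3' ends pointing the same way, so neither can prime synthesis back toward the other.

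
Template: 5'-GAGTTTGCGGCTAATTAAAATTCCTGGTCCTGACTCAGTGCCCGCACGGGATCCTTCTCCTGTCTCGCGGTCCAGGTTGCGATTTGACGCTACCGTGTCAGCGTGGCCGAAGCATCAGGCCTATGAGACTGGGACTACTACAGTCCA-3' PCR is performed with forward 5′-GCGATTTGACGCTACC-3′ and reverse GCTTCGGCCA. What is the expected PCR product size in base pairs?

35 bp

The forward primer matches the template at positions 79–94.
Reverse complement of the reverse primer: TGGCCGAAGC. This occurs on the top strand at positions 104–113.
Amplicon spans positions 79–113: 35 bp.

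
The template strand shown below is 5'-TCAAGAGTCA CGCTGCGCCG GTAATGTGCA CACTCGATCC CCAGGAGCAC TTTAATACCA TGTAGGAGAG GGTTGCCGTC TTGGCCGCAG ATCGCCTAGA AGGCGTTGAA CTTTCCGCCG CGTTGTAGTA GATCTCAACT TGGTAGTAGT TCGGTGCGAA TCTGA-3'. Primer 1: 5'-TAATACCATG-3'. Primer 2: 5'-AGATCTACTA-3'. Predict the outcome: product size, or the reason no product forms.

Yes — an 83 bp product.

Primer 1 (TAATACCATG) matches the top strand at positions 53–62; it acts as a forward primer.
Primer 2's reverse complement is TAGTAGATCT, matching the top strand at positions 126–135; it acts as a reverse primer.
The 3' ends face each other across positions 53–135, giving an 83 bp product.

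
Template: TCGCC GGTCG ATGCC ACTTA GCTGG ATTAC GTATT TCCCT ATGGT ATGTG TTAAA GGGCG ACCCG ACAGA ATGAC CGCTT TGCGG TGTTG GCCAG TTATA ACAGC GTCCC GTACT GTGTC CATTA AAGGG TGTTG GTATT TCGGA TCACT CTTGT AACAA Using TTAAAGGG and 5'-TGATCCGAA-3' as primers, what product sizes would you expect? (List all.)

98 bp, 26 bp

The forward primer TTAAAGGG matches the top strand at positions 51–58, 123–130.
The reverse primer's reverse complement is TTCGGATCA, matching at positions 140–148.
Each forward site pairs with the reverse site to give a product ending at position 148: sizes 98, 26 bp.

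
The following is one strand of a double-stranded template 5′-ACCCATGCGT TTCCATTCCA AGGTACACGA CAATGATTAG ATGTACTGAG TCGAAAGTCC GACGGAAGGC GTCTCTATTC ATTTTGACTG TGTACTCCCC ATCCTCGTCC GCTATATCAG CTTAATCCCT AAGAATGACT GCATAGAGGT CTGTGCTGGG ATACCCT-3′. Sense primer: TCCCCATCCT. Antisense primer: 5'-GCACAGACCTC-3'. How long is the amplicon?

Forward primer TCCCCATCCT is found on the top strand at positions 96–105.
Taking the reverse complement of GCACAGACCTC gives GAGGTCTGTGC, found at positions 146–156 on the template; the primer anneals here to the top strand with its 3' end pointing upstream.
Amplicon spans positions 96–156: 61 bp.

61 bp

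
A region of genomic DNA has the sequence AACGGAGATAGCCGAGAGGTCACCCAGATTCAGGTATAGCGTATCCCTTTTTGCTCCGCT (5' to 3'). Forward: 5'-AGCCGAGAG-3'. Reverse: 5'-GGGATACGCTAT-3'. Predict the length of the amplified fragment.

38 bp

Scanning the template, AGCCGAGAG occurs at positions 10–18; this primer anneals to the bottom strand there with its 3' end pointing downstream.
Reverse complement of the reverse primer: ATAGCGTATCCC. This occurs on the top strand at positions 36–47.
The product runs from position 10 to position 47, so its length is 47 − 10 + 1 = 38 bp.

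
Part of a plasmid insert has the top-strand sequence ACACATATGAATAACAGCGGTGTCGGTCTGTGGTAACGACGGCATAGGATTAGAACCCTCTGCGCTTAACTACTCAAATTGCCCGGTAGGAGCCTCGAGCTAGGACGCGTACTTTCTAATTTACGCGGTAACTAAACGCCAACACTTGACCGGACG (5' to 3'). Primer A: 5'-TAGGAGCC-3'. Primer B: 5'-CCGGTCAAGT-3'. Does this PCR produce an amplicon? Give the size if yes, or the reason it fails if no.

Primer A (TAGGAGCC) matches the top strand at positions 87–94; it acts as a forward primer.
Primer B's reverse complement is ACTTGACCGG, matching the top strand at positions 144–153; it acts as a reverse primer.
The 3' ends face each other across positions 87–153, giving a 67 bp product.

Yes — a 67 bp product.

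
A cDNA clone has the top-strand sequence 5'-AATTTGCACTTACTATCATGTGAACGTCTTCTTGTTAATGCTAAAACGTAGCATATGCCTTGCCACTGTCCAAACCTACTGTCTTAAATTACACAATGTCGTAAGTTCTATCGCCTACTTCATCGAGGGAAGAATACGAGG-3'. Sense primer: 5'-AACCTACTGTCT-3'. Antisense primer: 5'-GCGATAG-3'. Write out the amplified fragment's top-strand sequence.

5'-AACCTACTGTCTTAAATTACACAATGTCGTAAGTTCTATCGC-3'

Forward primer AACCTACTGTCT is found on the top strand at positions 73–84.
The reverse primer's reverse complement is CTATCGC, which matches the template at positions 108–114.
The product is the template from position 73 through 114 (42 bp).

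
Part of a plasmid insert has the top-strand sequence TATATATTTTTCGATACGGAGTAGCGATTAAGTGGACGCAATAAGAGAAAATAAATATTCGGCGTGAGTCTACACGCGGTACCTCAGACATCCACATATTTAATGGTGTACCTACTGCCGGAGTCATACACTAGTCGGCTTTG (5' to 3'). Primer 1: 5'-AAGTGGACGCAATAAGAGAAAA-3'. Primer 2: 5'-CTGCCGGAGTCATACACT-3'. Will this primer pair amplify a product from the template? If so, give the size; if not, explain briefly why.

Primer 1 (AAGTGGACGCAATAAGAGAAAA) matches the top strand at positions 30–51 (3' end points downstream).
Primer 2 (CTGCCGGAGTCATACACT) also matches the top strand directly, at positions 115–132 — its reverse complement AGTGTATGACTCCGGCAG is not present.
Both primers anneal to the bottom strand with 3' ends pointing the same way, so neither can prime synthesis back toward the other.

No product — both primers anneal to the same strand and extend in the same direction.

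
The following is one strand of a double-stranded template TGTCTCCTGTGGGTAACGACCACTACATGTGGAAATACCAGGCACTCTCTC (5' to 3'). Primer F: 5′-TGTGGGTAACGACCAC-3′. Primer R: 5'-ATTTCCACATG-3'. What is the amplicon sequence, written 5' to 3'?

Scanning the template, TGTGGGTAACGACCAC occurs at positions 8–23; this primer anneals to the bottom strand there with its 3' end pointing downstream.
Taking the reverse complement of ATTTCCACATG gives CATGTGGAAAT, found at positions 26–36 on the template; the primer anneals here to the top strand with its 3' end pointing upstream.
The product is the template from position 8 through 36 (29 bp).

5'-TGTGGGTAACGACCACTACATGTGGAAAT-3'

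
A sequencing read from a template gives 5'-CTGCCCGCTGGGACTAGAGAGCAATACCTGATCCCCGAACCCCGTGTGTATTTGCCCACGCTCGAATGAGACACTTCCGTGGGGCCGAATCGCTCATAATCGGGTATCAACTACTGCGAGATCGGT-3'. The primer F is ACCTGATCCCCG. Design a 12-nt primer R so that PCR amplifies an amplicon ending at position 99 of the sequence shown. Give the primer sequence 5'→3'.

The forward primer binds at positions 26–37; the product's 3' end on the top strand is position 99.
The reverse primer anneals to the top strand over positions 88–99, i.e. to AATCGCTCATAA.
Its sequence written 5'→3' is the reverse complement: TTATGAGCGATT.

5'-TTATGAGCGATT-3'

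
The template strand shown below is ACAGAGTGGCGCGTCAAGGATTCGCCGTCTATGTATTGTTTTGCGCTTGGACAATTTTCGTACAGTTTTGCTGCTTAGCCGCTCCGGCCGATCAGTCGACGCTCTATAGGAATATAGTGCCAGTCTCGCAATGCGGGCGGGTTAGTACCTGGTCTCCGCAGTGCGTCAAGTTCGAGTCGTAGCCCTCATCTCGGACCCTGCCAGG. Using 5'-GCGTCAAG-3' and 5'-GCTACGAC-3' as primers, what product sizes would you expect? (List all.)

173 bp, 21 bp

The forward primer GCGTCAAG matches the top strand at positions 11–18, 163–170.
The reverse primer's reverse complement is GTCGTAGC, matching at positions 176–183.
Each forward site pairs with the reverse site to give a product ending at position 183: sizes 173, 21 bp.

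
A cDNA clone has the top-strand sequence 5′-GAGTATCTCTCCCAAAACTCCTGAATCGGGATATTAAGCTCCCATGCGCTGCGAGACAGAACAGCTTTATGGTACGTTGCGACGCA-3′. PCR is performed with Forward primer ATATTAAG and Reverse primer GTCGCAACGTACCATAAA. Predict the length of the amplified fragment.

53 bp

The forward primer matches the template at positions 31–38.
Taking the reverse complement of GTCGCAACGTACCATAAA gives TTTATGGTACGTTGCGAC, found at positions 66–83 on the template; the primer anneals here to the top strand with its 3' end pointing upstream.
Amplicon spans positions 31–83: 53 bp.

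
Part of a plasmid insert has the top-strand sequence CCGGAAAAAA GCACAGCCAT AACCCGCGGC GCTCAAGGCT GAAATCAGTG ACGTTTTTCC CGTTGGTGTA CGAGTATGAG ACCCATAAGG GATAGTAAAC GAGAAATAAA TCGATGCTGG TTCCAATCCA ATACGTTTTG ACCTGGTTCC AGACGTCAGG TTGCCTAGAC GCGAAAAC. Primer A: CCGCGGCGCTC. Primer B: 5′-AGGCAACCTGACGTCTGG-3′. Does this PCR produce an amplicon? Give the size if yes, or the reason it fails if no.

Yes — a 143 bp product.

Primer A (CCGCGGCGCTC) matches the top strand at positions 24–34; it acts as a forward primer.
Primer B's reverse complement is CCAGACGTCAGGTTGCCT, matching the top strand at positions 149–166; it acts as a reverse primer.
The 3' ends face each other across positions 24–166, giving a 143 bp product.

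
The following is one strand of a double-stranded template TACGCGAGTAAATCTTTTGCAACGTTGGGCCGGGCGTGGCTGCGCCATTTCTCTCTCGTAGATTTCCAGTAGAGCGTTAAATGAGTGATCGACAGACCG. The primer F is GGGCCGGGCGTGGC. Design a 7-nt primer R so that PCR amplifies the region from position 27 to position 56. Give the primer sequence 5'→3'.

5'-AGAGAGA-3'

The product's 3' end on the top strand is position 56.
The reverse primer anneals to the top strand over positions 50–56, i.e. to TCTCTCT.
Its sequence written 5'→3' is the reverse complement: AGAGAGA.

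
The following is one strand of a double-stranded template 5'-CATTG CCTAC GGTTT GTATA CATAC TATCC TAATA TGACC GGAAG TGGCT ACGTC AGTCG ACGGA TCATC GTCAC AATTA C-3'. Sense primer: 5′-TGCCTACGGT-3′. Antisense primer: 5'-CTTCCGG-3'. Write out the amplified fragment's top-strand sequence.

5'-TGCCTACGGTTTGTATACATACTATCCTAATATGACCGGAAG-3'

Forward primer TGCCTACGGT is found on the top strand at positions 4–13.
Reverse complement of the reverse primer: CCGGAAG. This occurs on the top strand at positions 39–45.
The product is the template from position 4 through 45 (42 bp).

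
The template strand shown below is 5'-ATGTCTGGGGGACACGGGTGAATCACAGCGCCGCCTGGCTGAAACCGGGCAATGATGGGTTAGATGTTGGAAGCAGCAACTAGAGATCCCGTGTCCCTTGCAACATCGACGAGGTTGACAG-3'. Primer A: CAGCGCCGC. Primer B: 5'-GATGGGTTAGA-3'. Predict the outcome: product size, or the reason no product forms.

Primer A (CAGCGCCGC) matches the top strand at positions 26–34 (3' end points downstream).
Primer B (GATGGGTTAGA) also matches the top strand directly, at positions 54–64 — its reverse complement TCTAACCCATC is not present.
Both primers anneal to the bottom strand with 3' ends pointing the same way, so neither can prime synthesis back toward the other.

No product — both primers anneal to the same strand and extend in the same direction.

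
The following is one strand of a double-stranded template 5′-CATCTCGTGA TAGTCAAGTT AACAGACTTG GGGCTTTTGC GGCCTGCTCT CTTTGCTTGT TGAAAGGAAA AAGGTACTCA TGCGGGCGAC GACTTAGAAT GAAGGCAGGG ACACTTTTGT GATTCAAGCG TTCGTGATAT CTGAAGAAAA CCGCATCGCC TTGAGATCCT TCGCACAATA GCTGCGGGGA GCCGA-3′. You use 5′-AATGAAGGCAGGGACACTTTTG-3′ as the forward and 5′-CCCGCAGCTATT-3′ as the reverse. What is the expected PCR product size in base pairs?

91 bp

Forward primer AATGAAGGCAGGGACACTTTTG is found on the top strand at positions 98–119.
Reverse complement of the reverse primer: AATAGCTGCGGG. This occurs on the top strand at positions 177–188.
Amplicon spans positions 98–188: 91 bp.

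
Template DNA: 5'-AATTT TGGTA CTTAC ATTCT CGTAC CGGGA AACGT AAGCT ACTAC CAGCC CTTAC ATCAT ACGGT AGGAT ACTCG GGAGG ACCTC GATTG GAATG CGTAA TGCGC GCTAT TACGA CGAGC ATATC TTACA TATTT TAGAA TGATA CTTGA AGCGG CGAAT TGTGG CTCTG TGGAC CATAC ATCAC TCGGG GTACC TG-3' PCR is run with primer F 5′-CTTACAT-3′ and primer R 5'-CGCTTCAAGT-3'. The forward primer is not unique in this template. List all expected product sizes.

144 bp, 104 bp, 30 bp

The forward primer CTTACAT matches the top strand at positions 11–17, 51–57, 125–131.
The reverse primer's reverse complement is ACTTGAAGCG, matching at positions 145–154.
Each forward site pairs with the reverse site to give a product ending at position 154: sizes 144, 104, 30 bp.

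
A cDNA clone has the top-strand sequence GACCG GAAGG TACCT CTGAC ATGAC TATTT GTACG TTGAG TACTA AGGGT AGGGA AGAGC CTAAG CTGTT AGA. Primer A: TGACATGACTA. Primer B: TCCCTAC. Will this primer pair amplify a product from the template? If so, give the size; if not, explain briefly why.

Primer A (TGACATGACTA) matches the top strand at positions 17–27; it acts as a forward primer.
Primer B's reverse complement is GTAGGGA, matching the top strand at positions 49–55; it acts as a reverse primer.
The 3' ends face each other across positions 17–55, giving a 39 bp product.

Yes — a 39 bp product.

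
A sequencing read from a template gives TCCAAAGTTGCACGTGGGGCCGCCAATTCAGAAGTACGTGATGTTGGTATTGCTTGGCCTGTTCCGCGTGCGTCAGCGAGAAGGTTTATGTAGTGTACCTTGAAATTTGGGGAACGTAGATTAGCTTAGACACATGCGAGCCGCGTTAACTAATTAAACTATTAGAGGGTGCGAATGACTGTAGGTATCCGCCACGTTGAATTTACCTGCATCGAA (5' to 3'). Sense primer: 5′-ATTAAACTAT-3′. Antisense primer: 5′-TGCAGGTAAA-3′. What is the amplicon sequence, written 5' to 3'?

Forward primer ATTAAACTAT is found on the top strand at positions 153–162.
Reverse complement of the reverse primer: TTTACCTGCA. This occurs on the top strand at positions 202–211.
The product is the template from position 153 through 211 (59 bp).

5'-ATTAAACTATTAGAGGGTGCGAATGACTGTAGGTATCCGCCACGTTGAATTTACCTGCA-3'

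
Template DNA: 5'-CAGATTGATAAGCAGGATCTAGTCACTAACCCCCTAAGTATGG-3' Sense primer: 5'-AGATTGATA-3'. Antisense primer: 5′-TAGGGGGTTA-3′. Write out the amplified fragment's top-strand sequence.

5'-AGATTGATAAGCAGGATCTAGTCACTAACCCCCTA-3'

Forward primer AGATTGATA is found on the top strand at positions 2–10.
Reverse complement of the reverse primer: TAACCCCCTA. This occurs on the top strand at positions 27–36.
The product is the template from position 2 through 36 (35 bp).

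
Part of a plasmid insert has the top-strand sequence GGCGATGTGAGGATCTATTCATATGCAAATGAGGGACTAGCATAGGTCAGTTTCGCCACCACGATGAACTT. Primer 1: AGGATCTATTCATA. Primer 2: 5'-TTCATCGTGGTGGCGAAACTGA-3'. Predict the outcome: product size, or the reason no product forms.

Yes — a 59 bp product.

Primer 1 (AGGATCTATTCATA) matches the top strand at positions 10–23; it acts as a forward primer.
Primer 2's reverse complement is TCAGTTTCGCCACCACGATGAA, matching the top strand at positions 47–68; it acts as a reverse primer.
The 3' ends face each other across positions 10–68, giving a 59 bp product.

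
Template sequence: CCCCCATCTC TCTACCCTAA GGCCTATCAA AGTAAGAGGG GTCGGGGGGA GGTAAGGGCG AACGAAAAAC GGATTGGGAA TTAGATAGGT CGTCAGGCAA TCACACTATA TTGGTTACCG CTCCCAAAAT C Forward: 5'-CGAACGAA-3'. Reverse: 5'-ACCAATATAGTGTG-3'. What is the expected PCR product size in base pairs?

Forward primer CGAACGAA is found on the top strand at positions 59–66.
The reverse primer's reverse complement is CACACTATATTGGT, which matches the template at positions 102–115.
The product runs from position 59 to position 115, so its length is 115 − 59 + 1 = 57 bp.

57 bp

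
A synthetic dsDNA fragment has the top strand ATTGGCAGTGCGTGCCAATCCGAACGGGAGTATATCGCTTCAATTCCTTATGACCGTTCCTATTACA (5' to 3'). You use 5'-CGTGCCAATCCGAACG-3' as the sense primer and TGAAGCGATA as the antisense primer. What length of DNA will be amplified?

Scanning the template, CGTGCCAATCCGAACG occurs at positions 11–26; this primer anneals to the bottom strand there with its 3' end pointing downstream.
Taking the reverse complement of TGAAGCGATA gives TATCGCTTCA, found at positions 33–42 on the template; the primer anneals here to the top strand with its 3' end pointing upstream.
The product runs from position 11 to position 42, so its length is 42 − 11 + 1 = 32 bp.

32 bp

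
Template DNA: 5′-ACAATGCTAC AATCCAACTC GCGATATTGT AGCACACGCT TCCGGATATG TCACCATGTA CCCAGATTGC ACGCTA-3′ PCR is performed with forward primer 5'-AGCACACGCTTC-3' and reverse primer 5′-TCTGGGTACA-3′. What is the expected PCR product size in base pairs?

Scanning the template, AGCACACGCTTC occurs at positions 31–42; this primer anneals to the bottom strand there with its 3' end pointing downstream.
Reverse complement of the reverse primer: TGTACCCAGA. This occurs on the top strand at positions 57–66.
Product length = (reverse-primer end) − (forward-primer start) + 1 = 66 − 31 + 1 = 36 bp.

36 bp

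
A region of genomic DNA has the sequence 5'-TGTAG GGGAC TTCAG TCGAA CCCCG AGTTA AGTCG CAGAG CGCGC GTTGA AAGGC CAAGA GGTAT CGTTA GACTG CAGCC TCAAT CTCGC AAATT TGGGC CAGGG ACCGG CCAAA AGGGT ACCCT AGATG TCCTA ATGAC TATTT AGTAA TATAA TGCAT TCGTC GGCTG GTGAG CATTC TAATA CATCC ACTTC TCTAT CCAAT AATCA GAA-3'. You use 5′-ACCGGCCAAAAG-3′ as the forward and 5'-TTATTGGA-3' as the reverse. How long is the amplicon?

Scanning the template, ACCGGCCAAAAG occurs at positions 106–117; this primer anneals to the bottom strand there with its 3' end pointing downstream.
The reverse primer's reverse complement is TCCAATAA, which matches the template at positions 200–207.
Amplicon spans positions 106–207: 102 bp.

102 bp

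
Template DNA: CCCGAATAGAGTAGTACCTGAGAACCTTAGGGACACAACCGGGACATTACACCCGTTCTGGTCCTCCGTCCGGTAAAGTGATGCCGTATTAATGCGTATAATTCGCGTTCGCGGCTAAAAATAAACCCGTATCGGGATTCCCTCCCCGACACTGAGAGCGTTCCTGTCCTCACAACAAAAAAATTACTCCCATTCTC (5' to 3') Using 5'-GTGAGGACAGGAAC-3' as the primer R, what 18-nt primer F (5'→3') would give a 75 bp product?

The reverse primer's reverse complement GTTCCTGTCCTCAC matches the template at positions 160–173, so the product ends at position 173.
A 75 bp product then starts at position 173 − 75 + 1 = 99.
The forward primer is identical to the top strand there: TAATTCGCGTTCGCGGCT.

5'-TAATTCGCGTTCGCGGCT-3'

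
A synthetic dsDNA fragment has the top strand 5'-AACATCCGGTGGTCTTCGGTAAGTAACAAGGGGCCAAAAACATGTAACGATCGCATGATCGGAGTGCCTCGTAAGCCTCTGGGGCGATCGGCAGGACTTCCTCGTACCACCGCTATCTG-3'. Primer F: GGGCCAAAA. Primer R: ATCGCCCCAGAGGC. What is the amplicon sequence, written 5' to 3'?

5'-GGGCCAAAAACATGTAACGATCGCATGATCGGAGTGCCTCGTAAGCCTCTGGGGCGAT-3'

Scanning the template, GGGCCAAAA occurs at positions 31–39; this primer anneals to the bottom strand there with its 3' end pointing downstream.
Taking the reverse complement of ATCGCCCCAGAGGC gives GCCTCTGGGGCGAT, found at positions 75–88 on the template; the primer anneals here to the top strand with its 3' end pointing upstream.
The product is the template from position 31 through 88 (58 bp).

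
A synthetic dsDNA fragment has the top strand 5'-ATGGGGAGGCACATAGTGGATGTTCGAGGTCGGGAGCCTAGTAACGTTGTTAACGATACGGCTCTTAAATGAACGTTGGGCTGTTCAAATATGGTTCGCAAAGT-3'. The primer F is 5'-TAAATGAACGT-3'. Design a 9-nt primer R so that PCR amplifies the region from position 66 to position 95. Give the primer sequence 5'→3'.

5'-ACCATATTT-3'

The product's 3' end on the top strand is position 95.
The reverse primer anneals to the top strand over positions 87–95, i.e. to AAATATGGT.
Its sequence written 5'→3' is the reverse complement: ACCATATTT.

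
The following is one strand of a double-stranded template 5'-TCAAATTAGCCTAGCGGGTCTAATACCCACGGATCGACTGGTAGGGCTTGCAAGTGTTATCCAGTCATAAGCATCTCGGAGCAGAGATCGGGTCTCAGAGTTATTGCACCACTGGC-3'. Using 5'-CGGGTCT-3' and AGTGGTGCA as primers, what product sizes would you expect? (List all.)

The forward primer CGGGTCT matches the top strand at positions 15–21, 89–95.
The reverse primer's reverse complement is TGCACCACT, matching at positions 105–113.
Each forward site pairs with the reverse site to give a product ending at position 113: sizes 99, 25 bp.

99 bp, 25 bp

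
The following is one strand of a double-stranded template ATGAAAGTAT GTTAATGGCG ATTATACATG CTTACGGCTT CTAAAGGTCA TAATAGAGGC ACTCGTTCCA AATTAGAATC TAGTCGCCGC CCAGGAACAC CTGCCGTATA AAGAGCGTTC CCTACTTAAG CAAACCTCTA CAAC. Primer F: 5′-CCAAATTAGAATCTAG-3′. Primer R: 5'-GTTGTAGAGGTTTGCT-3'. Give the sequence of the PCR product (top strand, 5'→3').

5'-CCAAATTAGAATCTAGTCGCCGCCCAGGAACACCTGCCGTATAAAGAGCGTTCCCTACTTAAGCAAACCTCTACAAC-3'

The forward primer matches the template at positions 68–83.
The reverse primer's reverse complement is AGCAAACCTCTACAAC, which matches the template at positions 129–144.
The product is the template from position 68 through 144 (77 bp).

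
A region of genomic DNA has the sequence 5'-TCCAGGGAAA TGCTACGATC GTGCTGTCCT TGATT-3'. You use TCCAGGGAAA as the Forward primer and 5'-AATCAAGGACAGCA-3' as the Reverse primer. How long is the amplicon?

The forward primer matches the template at positions 1–10.
Reverse complement of the reverse primer: TGCTGTCCTTGATT. This occurs on the top strand at positions 22–35.
Amplicon spans positions 1–35: 35 bp.

35 bp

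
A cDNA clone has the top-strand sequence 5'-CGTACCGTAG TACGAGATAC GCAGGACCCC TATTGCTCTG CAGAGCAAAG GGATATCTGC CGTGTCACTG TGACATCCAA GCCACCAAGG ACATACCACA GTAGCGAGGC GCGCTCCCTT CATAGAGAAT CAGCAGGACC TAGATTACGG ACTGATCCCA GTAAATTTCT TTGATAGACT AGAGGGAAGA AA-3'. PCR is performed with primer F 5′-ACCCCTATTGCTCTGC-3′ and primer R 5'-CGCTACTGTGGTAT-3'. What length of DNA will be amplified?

The forward primer matches the template at positions 26–41.
Taking the reverse complement of CGCTACTGTGGTAT gives ATACCACAGTAGCG, found at positions 93–106 on the template; the primer anneals here to the top strand with its 3' end pointing upstream.
The product runs from position 26 to position 106, so its length is 106 − 26 + 1 = 81 bp.

81 bp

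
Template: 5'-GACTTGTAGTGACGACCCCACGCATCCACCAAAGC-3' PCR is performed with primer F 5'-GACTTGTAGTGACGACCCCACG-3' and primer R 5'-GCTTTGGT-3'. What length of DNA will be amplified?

Forward primer GACTTGTAGTGACGACCCCACG is found on the top strand at positions 1–22.
Taking the reverse complement of GCTTTGGT gives ACCAAAGC, found at positions 28–35 on the template; the primer anneals here to the top strand with its 3' end pointing upstream.
Amplicon spans positions 1–35: 35 bp.

35 bp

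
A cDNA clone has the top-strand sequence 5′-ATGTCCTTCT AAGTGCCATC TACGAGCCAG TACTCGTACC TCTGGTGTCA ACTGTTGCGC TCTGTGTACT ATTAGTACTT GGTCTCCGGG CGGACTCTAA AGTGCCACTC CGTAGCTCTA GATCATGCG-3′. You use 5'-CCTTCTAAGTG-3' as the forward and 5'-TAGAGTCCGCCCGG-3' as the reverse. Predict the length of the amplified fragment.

95 bp

Forward primer CCTTCTAAGTG is found on the top strand at positions 5–15.
Reverse complement of the reverse primer: CCGGGCGGACTCTA. This occurs on the top strand at positions 86–99.
The product runs from position 5 to position 99, so its length is 99 − 5 + 1 = 95 bp.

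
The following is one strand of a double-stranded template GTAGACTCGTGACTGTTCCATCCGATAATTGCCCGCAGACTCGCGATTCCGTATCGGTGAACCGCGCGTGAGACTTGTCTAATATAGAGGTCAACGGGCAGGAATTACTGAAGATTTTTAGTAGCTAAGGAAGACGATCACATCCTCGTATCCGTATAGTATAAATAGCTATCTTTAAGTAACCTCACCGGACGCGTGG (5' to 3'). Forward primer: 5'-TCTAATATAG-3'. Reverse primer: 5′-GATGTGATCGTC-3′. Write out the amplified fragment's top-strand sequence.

Forward primer TCTAATATAG is found on the top strand at positions 78–87.
Taking the reverse complement of GATGTGATCGTC gives GACGATCACATC, found at positions 133–144 on the template; the primer anneals here to the top strand with its 3' end pointing upstream.
The product is the template from position 78 through 144 (67 bp).

5'-TCTAATATAGAGGTCAACGGGCAGGAATTACTGAAGATTTTTAGTAGCTAAGGAAGACGATCACATC-3'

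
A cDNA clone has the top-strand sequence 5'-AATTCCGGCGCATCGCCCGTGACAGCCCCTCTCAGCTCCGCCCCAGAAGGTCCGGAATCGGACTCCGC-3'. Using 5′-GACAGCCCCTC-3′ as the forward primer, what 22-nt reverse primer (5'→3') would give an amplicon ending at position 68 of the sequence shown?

The forward primer binds at positions 21–31; the product's 3' end on the top strand is position 68.
The reverse primer anneals to the top strand over positions 47–68, i.e. to AAGGTCCGGAATCGGACTCCGC.
Its sequence written 5'→3' is the reverse complement: GCGGAGTCCGATTCCGGACCTT.

5'-GCGGAGTCCGATTCCGGACCTT-3'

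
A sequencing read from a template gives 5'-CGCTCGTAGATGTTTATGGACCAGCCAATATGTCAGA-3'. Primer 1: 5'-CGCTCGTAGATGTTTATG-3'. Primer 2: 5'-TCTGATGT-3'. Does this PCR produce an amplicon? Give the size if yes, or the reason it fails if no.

Primer 2 (TCTGATGT) does not match the top strand, and its reverse complement ACATCAGA does not match either.
With no annealing site for primer 2, no amplification occurs.

No product — primer 2 has no binding site in the template.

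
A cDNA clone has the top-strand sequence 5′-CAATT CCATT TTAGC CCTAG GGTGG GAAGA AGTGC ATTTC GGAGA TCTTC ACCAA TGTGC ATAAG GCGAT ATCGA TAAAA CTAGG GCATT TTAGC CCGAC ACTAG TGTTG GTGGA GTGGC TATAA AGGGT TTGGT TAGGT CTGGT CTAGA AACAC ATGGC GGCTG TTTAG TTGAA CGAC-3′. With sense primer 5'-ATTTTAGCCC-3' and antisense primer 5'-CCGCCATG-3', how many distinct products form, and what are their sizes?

The forward primer ATTTTAGCCC matches the top strand at positions 8–17, 88–97.
The reverse primer's reverse complement is CATGGCGG, matching at positions 155–162.
Each forward site pairs with the reverse site to give a product ending at position 162: sizes 155, 75 bp.

Two products: 155 bp, 75 bp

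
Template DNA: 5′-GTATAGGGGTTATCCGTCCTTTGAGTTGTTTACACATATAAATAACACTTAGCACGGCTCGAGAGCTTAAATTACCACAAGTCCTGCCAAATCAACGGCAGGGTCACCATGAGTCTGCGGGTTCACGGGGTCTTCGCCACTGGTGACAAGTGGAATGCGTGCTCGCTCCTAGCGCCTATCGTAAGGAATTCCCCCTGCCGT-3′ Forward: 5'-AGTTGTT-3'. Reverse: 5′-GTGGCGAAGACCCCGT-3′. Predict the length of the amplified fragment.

Scanning the template, AGTTGTT occurs at positions 24–30; this primer anneals to the bottom strand there with its 3' end pointing downstream.
Taking the reverse complement of GTGGCGAAGACCCCGT gives ACGGGGTCTTCGCCAC, found at positions 125–140 on the template; the primer anneals here to the top strand with its 3' end pointing upstream.
The product runs from position 24 to position 140, so its length is 140 − 24 + 1 = 117 bp.

117 bp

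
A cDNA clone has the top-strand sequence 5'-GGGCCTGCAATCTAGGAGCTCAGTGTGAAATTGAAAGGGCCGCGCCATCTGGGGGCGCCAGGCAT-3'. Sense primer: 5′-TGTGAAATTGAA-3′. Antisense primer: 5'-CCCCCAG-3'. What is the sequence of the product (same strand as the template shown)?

The forward primer matches the template at positions 24–35.
Reverse complement of the reverse primer: CTGGGGG. This occurs on the top strand at positions 49–55.
The product is the template from position 24 through 55 (32 bp).

5'-TGTGAAATTGAAAGGGCCGCGCCATCTGGGGG-3'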